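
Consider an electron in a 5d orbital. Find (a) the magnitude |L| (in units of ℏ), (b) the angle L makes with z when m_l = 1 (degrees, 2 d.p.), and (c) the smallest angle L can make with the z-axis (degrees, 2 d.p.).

|L| = √6 ℏ ≈ 2.449ℏ; θ(m_l=1) ≈ 65.91°; θ_min ≈ 35.26°

For 5d, l = 2.
|L| = ℏ√(2·3) = √6 ℏ ≈ 2.449ℏ.
For m_l = 1: cos θ = 1/√6, θ ≈ 65.91°.
cos θ_min = 2/√6, so θ_min ≈ 35.26°.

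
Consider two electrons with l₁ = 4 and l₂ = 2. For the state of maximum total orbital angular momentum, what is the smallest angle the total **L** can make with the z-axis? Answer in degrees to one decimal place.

θ_min ≈ 22.2°

Angular momentum addition gives L = |l₁ − l₂|, …, l₁ + l₂.
So L can be 2, 3, 4, 5, 6.
The maximum is L = 6, with |L_tot| = ℏ√(6·7) = √42 ℏ.
The minimum angle with z is arccos(6/√42) ≈ 22.2°.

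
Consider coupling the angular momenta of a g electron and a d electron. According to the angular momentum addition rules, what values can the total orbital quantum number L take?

Angular momentum addition gives L = |l₁ − l₂|, …, l₁ + l₂.
L ∈ {2, 3, 4, 5, 6}.

L = 2, 3, 4, 5, 6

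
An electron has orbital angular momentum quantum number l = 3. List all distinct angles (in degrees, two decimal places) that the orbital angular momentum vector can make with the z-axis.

θ ∈ {30.00°, 54.74°, 73.22°, 90.00°, 106.78°, 125.26°, 150.00°}

|L|² = l(l+1)ℏ² = 12ℏ², so |L| = 2√3 ℏ.
cos θ = m_l/√12 for each m_l ∈ {-3, -2, -1, 0, 1, 2, 3}.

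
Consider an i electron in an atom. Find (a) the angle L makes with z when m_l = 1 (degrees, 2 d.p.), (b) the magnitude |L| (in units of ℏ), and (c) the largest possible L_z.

An i state has l = 6.
For m_l = 1: cos θ = 1/√42, θ ≈ 81.12°.
|L| = ℏ√(6·7) = √42 ℏ ≈ 6.481ℏ.
L_z,max = lℏ = 6ℏ.

θ(m_l=1) ≈ 81.12°; |L| = √42 ℏ ≈ 6.481ℏ; L_z,max = 6ℏ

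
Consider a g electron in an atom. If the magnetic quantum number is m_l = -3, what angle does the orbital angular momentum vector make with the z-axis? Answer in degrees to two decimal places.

θ ≈ 132.13°

G corresponds to l = 4.
|L|² = l(l+1)ℏ² = 20ℏ², so |L| = 2√5 ℏ.
L_z = m_l ℏ = −3ℏ.
cos θ = L_z/|L| = -3/√20, so θ ≈ 132.13°.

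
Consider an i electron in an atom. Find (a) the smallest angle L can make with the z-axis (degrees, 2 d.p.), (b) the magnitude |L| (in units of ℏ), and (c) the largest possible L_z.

The letter i corresponds to l = 6.
cos θ_min = 6/√42, so θ_min ≈ 22.21°.
|L| = ℏ√(6·7) = √42 ℏ ≈ 6.481ℏ.
L_z,max = lℏ = 6ℏ.

θ_min ≈ 22.21°; |L| = √42 ℏ ≈ 6.481ℏ; L_z,max = 6ℏ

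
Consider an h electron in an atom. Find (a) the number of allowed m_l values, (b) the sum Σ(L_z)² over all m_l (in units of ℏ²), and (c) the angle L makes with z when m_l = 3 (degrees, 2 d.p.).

An h state has l = 5.
There are 2l+1 = 11 values of m_l.
Σ m_l² = 110, so Σ(L_z)² = 110 ℏ².
For m_l = 3: cos θ = 3/√30, θ ≈ 56.79°.

11 values; Σ(L_z)² = 110 ℏ²; θ(m_l=3) ≈ 56.79°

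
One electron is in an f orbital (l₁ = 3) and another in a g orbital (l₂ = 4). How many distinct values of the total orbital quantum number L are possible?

7

Angular momentum addition gives L = |l₁ − l₂|, …, l₁ + l₂.
L ∈ {1, 2, 3, 4, 5, 6, 7}.
That is 7 values.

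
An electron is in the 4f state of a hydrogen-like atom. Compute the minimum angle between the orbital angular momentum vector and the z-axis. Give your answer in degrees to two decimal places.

4f means n = 4, l = 3.
|L| = ℏ√(l(l+1)) = 2√3 ℏ.
The smallest angle corresponds to the largest L_z, i.e. m_l = l = 3, giving L_z = 3ℏ.
cos θ_min = 3/√12, so θ_min ≈ 30.00°.

θ_min ≈ 30.00°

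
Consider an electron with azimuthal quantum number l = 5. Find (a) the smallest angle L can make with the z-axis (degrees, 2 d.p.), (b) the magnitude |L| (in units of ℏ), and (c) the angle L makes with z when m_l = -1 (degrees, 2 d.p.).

θ_min ≈ 24.09°; |L| = √30 ℏ ≈ 5.477ℏ; θ(m_l=-1) ≈ 100.52°

cos θ_min = 5/√30, so θ_min ≈ 24.09°.
|L| = ℏ√(5·6) = √30 ℏ ≈ 5.477ℏ.
For m_l = -1: cos θ = -1/√30, θ ≈ 100.52°.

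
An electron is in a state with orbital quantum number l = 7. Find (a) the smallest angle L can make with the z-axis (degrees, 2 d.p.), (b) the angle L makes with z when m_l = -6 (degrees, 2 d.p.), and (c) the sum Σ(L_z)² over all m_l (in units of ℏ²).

θ_min ≈ 20.70°; θ(m_l=-6) ≈ 143.30°; Σ(L_z)² = 280 ℏ²

cos θ_min = 7/√56, so θ_min ≈ 20.70°.
For m_l = -6: cos θ = -6/√56, θ ≈ 143.30°.
Σ m_l² = 280, so Σ(L_z)² = 280 ℏ².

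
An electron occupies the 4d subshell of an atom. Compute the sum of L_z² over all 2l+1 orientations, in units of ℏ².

The 4d subshell has l = 2.
m_l runs from −2 to 2, i.e. {-2, -1, 0, 1, 2}.
Summing m² from −2 to 2: Σ m_l² = 10.

Σ(L_z)² = 10 ℏ²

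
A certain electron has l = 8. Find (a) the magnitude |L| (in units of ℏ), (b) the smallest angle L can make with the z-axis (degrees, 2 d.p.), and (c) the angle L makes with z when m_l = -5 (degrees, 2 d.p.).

|L| = ℏ√(8·9) = 6√2 ℏ ≈ 8.485ℏ.
cos θ_min = 8/√72, so θ_min ≈ 19.47°.
For m_l = -5: cos θ = -5/√72, θ ≈ 126.10°.

|L| = 6√2 ℏ ≈ 8.485ℏ; θ_min ≈ 19.47°; θ(m_l=-5) ≈ 126.10°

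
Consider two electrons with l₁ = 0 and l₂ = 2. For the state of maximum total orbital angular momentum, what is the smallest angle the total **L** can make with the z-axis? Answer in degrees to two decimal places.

θ_min ≈ 35.26°

L runs from |0 − 2| = 2 to 0 + 2 = 2.
So L can be 2.
The maximum is L = 2, with |L_tot| = ℏ√(2·3) = √6 ℏ.
The minimum angle with z is arccos(2/√6) ≈ 35.26°.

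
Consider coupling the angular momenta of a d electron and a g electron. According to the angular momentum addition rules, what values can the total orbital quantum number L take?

L = 2, 3, 4, 5, 6

By the triangle rule, |l₁ − l₂| ≤ L ≤ l₁ + l₂.
So L can be 2, 3, 4, 5, 6.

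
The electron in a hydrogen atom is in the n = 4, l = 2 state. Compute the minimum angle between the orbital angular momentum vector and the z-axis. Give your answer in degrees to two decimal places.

θ_min ≈ 35.26°

|L| = √(l(l+1)) ℏ = √6 ℏ.
The smallest angle corresponds to the largest L_z, i.e. m_l = l = 2, giving L_z = 2ℏ.
cos θ_min = 2/√6, so θ_min ≈ 35.26°.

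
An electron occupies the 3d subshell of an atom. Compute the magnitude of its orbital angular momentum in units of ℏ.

3d means n = 3, l = 2.
|L| = ℏ√(l(l+1)) = ℏ√(2·3) = √6 ℏ

|L| = √6 ℏ ≈ 2.449ℏ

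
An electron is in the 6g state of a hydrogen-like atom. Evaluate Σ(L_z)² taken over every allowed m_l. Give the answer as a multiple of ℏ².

6g means n = 6, l = 4.
m_l ∈ {-4, -3, -2, -1, 0, 1, 2, 3, 4}.
Σ m_l² = 2·(1 + 4 + 9 + 16) = 60.

Σ(L_z)² = 60 ℏ²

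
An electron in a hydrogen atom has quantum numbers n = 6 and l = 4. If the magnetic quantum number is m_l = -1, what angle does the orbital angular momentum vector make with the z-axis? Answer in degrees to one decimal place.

|L|² = l(l+1)ℏ² = 20ℏ², so |L| = 2√5 ℏ.
L_z = m_l ℏ = −1ℏ.
cos θ = L_z/|L| = -1/√20, so θ ≈ 102.9°.

θ ≈ 102.9°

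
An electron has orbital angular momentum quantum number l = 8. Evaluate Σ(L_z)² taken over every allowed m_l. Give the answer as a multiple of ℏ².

m_l ∈ {-8, -7, -6, -5, -4, -3, -2, -1, 0, 1, 2, 3, 4, 5, 6, 7, 8}.
Σ m_l² = l(l+1)(2l+1)/3 = 8·9·17/3 = 408.

Σ(L_z)² = 408 ℏ²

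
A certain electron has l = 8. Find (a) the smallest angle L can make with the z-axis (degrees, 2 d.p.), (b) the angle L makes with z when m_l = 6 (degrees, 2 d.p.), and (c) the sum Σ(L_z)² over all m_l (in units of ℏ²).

θ_min ≈ 19.47°; θ(m_l=6) ≈ 45.00°; Σ(L_z)² = 408 ℏ²

cos θ_min = 8/√72, so θ_min ≈ 19.47°.
For m_l = 6: cos θ = 6/√72, θ ≈ 45.00°.
Σ m_l² = 408, so Σ(L_z)² = 408 ℏ².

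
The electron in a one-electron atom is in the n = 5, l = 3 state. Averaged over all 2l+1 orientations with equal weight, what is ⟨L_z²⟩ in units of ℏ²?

The allowed m_l values are -3, -2, -1, 0, 1, 2, 3.
⟨L_z²⟩ = ℏ²·(Σ m_l²)/(2l+1) = ℏ²·28/7 = 4ℏ².

⟨L_z²⟩ = 4 ℏ²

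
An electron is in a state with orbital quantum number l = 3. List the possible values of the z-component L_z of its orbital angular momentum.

L_z ∈ {−3ℏ, −2ℏ, −ℏ, 0, ℏ, 2ℏ, 3ℏ}

L_z = m_l ℏ with m_l ranging from −l to +l in integer steps.
For l = 3: m_l ∈ {-3, -2, -1, 0, 1, 2, 3}.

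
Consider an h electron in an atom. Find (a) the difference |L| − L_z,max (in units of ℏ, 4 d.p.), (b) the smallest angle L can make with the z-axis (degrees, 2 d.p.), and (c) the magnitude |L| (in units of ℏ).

For an h orbital, l = 5.
|L| − L_z,max = (√30 − 5)ℏ ≈ 0.4772ℏ.
cos θ_min = 5/√30, so θ_min ≈ 24.09°.
|L| = ℏ√(5·6) = √30 ℏ ≈ 5.477ℏ.

|L|−L_z,max ≈ 0.4772ℏ; θ_min ≈ 24.09°; |L| = √30 ℏ ≈ 5.477ℏ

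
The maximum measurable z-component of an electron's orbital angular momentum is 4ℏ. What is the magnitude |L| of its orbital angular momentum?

Since max m_l = l, l = 4.
|L| = √(l(l+1)) ℏ = 2√5 ℏ.

|L| = 2√5 ℏ ≈ 4.472ℏ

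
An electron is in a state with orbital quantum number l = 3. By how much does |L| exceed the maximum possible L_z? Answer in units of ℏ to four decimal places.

|L| − L_z,max ≈ 0.4641ℏ

|L| = 2√3 ℏ ≈ 3.4641ℏ, while L_z,max = lℏ = 3ℏ.
The difference is (2√3 − 3)ℏ ≈ 0.4641ℏ.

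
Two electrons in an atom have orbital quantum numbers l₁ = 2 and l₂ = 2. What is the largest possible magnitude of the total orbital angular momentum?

Angular momentum addition gives L = |l₁ − l₂|, …, l₁ + l₂.
Allowed values: L = 0, 1, 2, 3, 4.
The largest magnitude corresponds to L = 4: |L_tot| = ℏ√(4·5) = 2√5 ℏ.

|L_tot|_max = 2√5 ℏ ≈ 4.472ℏ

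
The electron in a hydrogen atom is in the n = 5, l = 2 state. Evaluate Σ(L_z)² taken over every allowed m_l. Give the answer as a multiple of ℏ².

Σ(L_z)² = 10 ℏ²

m_l ∈ {-2, -1, 0, 1, 2}.
Σ m_l² = l(l+1)(2l+1)/3 = 2·3·5/3 = 10.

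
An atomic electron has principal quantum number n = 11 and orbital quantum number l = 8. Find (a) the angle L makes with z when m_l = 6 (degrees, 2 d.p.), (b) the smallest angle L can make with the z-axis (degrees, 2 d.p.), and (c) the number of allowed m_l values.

For m_l = 6: cos θ = 6/√72, θ ≈ 45.00°.
cos θ_min = 8/√72, so θ_min ≈ 19.47°.
There are 2l+1 = 17 values of m_l.

θ(m_l=6) ≈ 45.00°; θ_min ≈ 19.47°; 17 values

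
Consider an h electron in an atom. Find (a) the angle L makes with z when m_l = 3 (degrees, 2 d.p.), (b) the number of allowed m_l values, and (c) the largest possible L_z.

θ(m_l=3) ≈ 56.79°; 11 values; L_z,max = 5ℏ

For an h orbital, l = 5.
For m_l = 3: cos θ = 3/√30, θ ≈ 56.79°.
There are 2l+1 = 11 values of m_l.
L_z,max = lℏ = 5ℏ.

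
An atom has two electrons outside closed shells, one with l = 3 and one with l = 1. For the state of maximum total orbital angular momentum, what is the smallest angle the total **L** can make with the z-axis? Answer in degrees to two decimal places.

Angular momentum addition gives L = |l₁ − l₂|, …, l₁ + l₂.
Allowed values: L = 2, 3, 4.
The maximum is L = 4, with |L_tot| = ℏ√(4·5) = 2√5 ℏ.
The minimum angle with z is arccos(4/√20) ≈ 26.57°.

θ_min ≈ 26.57°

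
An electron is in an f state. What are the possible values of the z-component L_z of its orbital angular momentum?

L_z ∈ {−3ℏ, −2ℏ, −ℏ, 0, ℏ, 2ℏ, 3ℏ}

For an f orbital, l = 3.
L_z = m_l ℏ with m_l ranging from −l to +l in integer steps.
For l = 3: m_l ∈ {-3, -2, -1, 0, 1, 2, 3}.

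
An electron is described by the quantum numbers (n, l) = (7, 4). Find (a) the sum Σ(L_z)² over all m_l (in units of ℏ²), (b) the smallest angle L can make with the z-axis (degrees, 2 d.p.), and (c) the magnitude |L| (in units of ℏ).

Σ(L_z)² = 60 ℏ²; θ_min ≈ 26.57°; |L| = 2√5 ℏ ≈ 4.472ℏ

Σ m_l² = 60, so Σ(L_z)² = 60 ℏ².
cos θ_min = 4/√20, so θ_min ≈ 26.57°.
|L| = ℏ√(4·5) = 2√5 ℏ ≈ 4.472ℏ.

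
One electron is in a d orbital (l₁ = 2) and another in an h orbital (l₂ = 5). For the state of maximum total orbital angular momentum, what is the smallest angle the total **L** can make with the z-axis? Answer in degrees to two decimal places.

θ_min ≈ 20.70°

The total orbital quantum number L ranges from |l₁ − l₂| to l₁ + l₂ in integer steps.
L ∈ {3, 4, 5, 6, 7}.
The maximum is L = 7, with |L_tot| = ℏ√(7·8) = 2√14 ℏ.
The minimum angle with z is arccos(7/√56) ≈ 20.70°.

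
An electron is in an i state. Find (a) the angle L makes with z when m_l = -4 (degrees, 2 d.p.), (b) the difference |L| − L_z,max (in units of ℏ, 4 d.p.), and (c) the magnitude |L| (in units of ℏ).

θ(m_l=-4) ≈ 128.11°; |L|−L_z,max ≈ 0.4807ℏ; |L| = √42 ℏ ≈ 6.481ℏ

For an i orbital, l = 6.
For m_l = -4: cos θ = -4/√42, θ ≈ 128.11°.
|L| − L_z,max = (√42 − 6)ℏ ≈ 0.4807ℏ.
|L| = ℏ√(6·7) = √42 ℏ ≈ 6.481ℏ.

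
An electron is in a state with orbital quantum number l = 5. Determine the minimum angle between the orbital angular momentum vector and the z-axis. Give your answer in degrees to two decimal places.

θ_min ≈ 24.09°

|L| = ℏ√(l(l+1)) = √30 ℏ.
The smallest angle corresponds to the largest L_z, i.e. m_l = l = 5, giving L_z = 5ℏ.
cos θ_min = 5/√30, so θ_min ≈ 24.09°.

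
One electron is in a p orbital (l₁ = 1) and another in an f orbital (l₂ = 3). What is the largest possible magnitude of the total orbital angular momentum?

By the triangle rule, |l₁ − l₂| ≤ L ≤ l₁ + l₂.
Allowed values: L = 2, 3, 4.
The largest magnitude corresponds to L = 4: |L_tot| = ℏ√(4·5) = 2√5 ℏ.

|L_tot|_max = 2√5 ℏ ≈ 4.472ℏ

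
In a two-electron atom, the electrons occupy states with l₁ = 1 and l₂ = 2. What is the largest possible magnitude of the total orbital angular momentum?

|L_tot|_max = 2√3 ℏ ≈ 3.464ℏ

L runs from |1 − 2| = 1 to 1 + 2 = 3.
So L can be 1, 2, 3.
The largest magnitude corresponds to L = 3: |L_tot| = ℏ√(3·4) = 2√3 ℏ.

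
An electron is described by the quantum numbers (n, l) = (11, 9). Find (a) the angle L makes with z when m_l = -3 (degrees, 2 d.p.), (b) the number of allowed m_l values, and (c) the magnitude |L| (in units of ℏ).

For m_l = -3: cos θ = -3/√90, θ ≈ 108.43°.
There are 2l+1 = 19 values of m_l.
|L| = ℏ√(9·10) = 3√10 ℏ ≈ 9.487ℏ.

θ(m_l=-3) ≈ 108.43°; 19 values; |L| = 3√10 ℏ ≈ 9.487ℏ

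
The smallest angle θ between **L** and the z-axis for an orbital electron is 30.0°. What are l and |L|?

cos²θ_min = l/(l+1) = 0.7500.
Solving: l = 3.
Then |L| = ℏ√(3·4) = 2√3 ℏ.

l = 3, |L| = 2√3 ℏ ≈ 3.464ℏ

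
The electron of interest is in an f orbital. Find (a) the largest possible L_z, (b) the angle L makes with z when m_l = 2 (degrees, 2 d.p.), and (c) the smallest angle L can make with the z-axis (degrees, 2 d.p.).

An f state has l = 3.
L_z,max = lℏ = 3ℏ.
For m_l = 2: cos θ = 2/√12, θ ≈ 54.74°.
cos θ_min = 3/√12, so θ_min ≈ 30.00°.

L_z,max = 3ℏ; θ(m_l=2) ≈ 54.74°; θ_min ≈ 30.00°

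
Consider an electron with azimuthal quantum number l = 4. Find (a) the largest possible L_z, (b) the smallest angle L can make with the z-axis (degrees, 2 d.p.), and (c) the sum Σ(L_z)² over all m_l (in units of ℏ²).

L_z,max = 4ℏ; θ_min ≈ 26.57°; Σ(L_z)² = 60 ℏ²

L_z,max = lℏ = 4ℏ.
cos θ_min = 4/√20, so θ_min ≈ 26.57°.
Σ m_l² = 60, so Σ(L_z)² = 60 ℏ².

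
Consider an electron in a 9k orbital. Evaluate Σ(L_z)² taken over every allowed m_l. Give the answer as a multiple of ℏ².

Σ(L_z)² = 280 ℏ²

For 9k, l = 7.
m_l ∈ {-7, -6, -5, -4, -3, -2, -1, 0, 1, 2, 3, 4, 5, 6, 7}.
Σ m_l² = l(l+1)(2l+1)/3 = 7·8·15/3 = 280.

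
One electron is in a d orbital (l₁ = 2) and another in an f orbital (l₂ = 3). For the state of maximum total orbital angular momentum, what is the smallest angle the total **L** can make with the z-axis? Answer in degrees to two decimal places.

Angular momentum addition gives L = |l₁ − l₂|, …, l₁ + l₂.
So L can be 1, 2, 3, 4, 5.
The maximum is L = 5, with |L_tot| = ℏ√(5·6) = √30 ℏ.
The minimum angle with z is arccos(5/√30) ≈ 24.09°.

θ_min ≈ 24.09°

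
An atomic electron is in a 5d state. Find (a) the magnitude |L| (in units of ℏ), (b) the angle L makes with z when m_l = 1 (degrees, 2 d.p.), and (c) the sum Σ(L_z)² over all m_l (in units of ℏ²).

The 5d subshell has l = 2.
|L| = ℏ√(2·3) = √6 ℏ ≈ 2.449ℏ.
For m_l = 1: cos θ = 1/√6, θ ≈ 65.91°.
Σ m_l² = 10, so Σ(L_z)² = 10 ℏ².

|L| = √6 ℏ ≈ 2.449ℏ; θ(m_l=1) ≈ 65.91°; Σ(L_z)² = 10 ℏ²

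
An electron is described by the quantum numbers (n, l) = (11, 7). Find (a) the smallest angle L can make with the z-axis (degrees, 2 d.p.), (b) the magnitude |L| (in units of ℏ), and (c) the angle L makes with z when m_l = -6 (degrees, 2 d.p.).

cos θ_min = 7/√56, so θ_min ≈ 20.70°.
|L| = ℏ√(7·8) = 2√14 ℏ ≈ 7.483ℏ.
For m_l = -6: cos θ = -6/√56, θ ≈ 143.30°.

θ_min ≈ 20.70°; |L| = 2√14 ℏ ≈ 7.483ℏ; θ(m_l=-6) ≈ 143.30°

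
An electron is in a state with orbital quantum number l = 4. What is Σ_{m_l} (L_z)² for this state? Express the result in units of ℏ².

Σ(L_z)² = 60 ℏ²

The allowed m_l values are -4, -3, -2, -1, 0, 1, 2, 3, 4.
Summing m² from −4 to 4: Σ m_l² = 60.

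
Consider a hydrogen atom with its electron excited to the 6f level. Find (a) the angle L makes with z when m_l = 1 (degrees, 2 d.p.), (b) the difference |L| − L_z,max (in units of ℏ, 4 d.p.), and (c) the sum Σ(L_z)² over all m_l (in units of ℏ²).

θ(m_l=1) ≈ 73.22°; |L|−L_z,max ≈ 0.4641ℏ; Σ(L_z)² = 28 ℏ²

The 6f level has l = 3.
For m_l = 1: cos θ = 1/√12, θ ≈ 73.22°.
|L| − L_z,max = (2√3 − 3)ℏ ≈ 0.4641ℏ.
Σ m_l² = 28, so Σ(L_z)² = 28 ℏ².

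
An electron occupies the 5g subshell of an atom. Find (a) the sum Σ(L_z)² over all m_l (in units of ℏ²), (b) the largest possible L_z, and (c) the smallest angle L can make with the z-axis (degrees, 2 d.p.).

Σ(L_z)² = 60 ℏ²; L_z,max = 4ℏ; θ_min ≈ 26.57°

The 5g subshell has l = 4.
Σ m_l² = 60, so Σ(L_z)² = 60 ℏ².
L_z,max = lℏ = 4ℏ.
cos θ_min = 4/√20, so θ_min ≈ 26.57°.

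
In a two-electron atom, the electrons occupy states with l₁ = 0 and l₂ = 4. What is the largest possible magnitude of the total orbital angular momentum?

|L_tot|_max = 2√5 ℏ ≈ 4.472ℏ

By the triangle rule, |l₁ − l₂| ≤ L ≤ l₁ + l₂.
So L can be 4.
The largest magnitude corresponds to L = 4: |L_tot| = ℏ√(4·5) = 2√5 ℏ.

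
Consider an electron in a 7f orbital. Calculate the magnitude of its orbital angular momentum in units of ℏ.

|L| = 2√3 ℏ ≈ 3.464ℏ

7f means n = 7, l = 3.
|L| = ℏ√(l(l+1)) = ℏ√(3·4) = 2√3 ℏ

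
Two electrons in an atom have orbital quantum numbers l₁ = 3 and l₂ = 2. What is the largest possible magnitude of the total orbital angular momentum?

L runs from |3 − 2| = 1 to 3 + 2 = 5.
So L can be 1, 2, 3, 4, 5.
The largest magnitude corresponds to L = 5: |L_tot| = ℏ√(5·6) = √30 ℏ.

|L_tot|_max = √30 ℏ ≈ 5.477ℏ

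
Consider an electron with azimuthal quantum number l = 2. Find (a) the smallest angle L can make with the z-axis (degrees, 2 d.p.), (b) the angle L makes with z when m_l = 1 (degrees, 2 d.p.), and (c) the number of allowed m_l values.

cos θ_min = 2/√6, so θ_min ≈ 35.26°.
For m_l = 1: cos θ = 1/√6, θ ≈ 65.91°.
There are 2l+1 = 5 values of m_l.

θ_min ≈ 35.26°; θ(m_l=1) ≈ 65.91°; 5 values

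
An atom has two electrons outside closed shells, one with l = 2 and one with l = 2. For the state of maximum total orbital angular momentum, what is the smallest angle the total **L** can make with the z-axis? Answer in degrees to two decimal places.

θ_min ≈ 26.57°

L runs from |2 − 2| = 0 to 2 + 2 = 4.
Allowed values: L = 0, 1, 2, 3, 4.
The maximum is L = 4, with |L_tot| = ℏ√(4·5) = 2√5 ℏ.
The minimum angle with z is arccos(4/√20) ≈ 26.57°.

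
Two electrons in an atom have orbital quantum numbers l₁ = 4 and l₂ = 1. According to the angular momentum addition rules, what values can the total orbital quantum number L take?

L runs from |4 − 1| = 3 to 4 + 1 = 5.
Allowed values: L = 3, 4, 5.

L = 3, 4, 5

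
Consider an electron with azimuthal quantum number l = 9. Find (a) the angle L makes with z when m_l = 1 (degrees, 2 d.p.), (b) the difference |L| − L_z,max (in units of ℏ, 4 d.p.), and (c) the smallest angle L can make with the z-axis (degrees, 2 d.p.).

θ(m_l=1) ≈ 83.95°; |L|−L_z,max ≈ 0.4868ℏ; θ_min ≈ 18.43°

For m_l = 1: cos θ = 1/√90, θ ≈ 83.95°.
|L| − L_z,max = (3√10 − 9)ℏ ≈ 0.4868ℏ.
cos θ_min = 9/√90, so θ_min ≈ 18.43°.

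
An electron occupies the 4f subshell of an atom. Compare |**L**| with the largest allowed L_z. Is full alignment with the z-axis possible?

4f means n = 4, l = 3.
|L| = 2√3 ℏ ≈ 3.4641ℏ, while L_z,max = lℏ = 3ℏ.
Since |L| > L_z,max, the vector can never point exactly along z; the closest it comes is θ_min = arccos(3/√12) ≈ 30.0°.

No: L_z,max = 3ℏ < |L| = 2√3 ℏ ≈ 3.464ℏ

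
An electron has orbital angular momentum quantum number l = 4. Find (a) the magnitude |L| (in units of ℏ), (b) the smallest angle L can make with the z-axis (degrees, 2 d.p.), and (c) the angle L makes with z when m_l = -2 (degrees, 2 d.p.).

|L| = 2√5 ℏ ≈ 4.472ℏ; θ_min ≈ 26.57°; θ(m_l=-2) ≈ 116.57°

|L| = ℏ√(4·5) = 2√5 ℏ ≈ 4.472ℏ.
cos θ_min = 4/√20, so θ_min ≈ 26.57°.
For m_l = -2: cos θ = -2/√20, θ ≈ 116.57°.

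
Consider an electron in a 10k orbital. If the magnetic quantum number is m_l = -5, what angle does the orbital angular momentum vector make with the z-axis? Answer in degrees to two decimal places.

θ ≈ 131.92°

10k means n = 10, l = 7.
|L|² = l(l+1)ℏ² = 56ℏ², so |L| = 2√14 ℏ.
L_z = m_l ℏ = −5ℏ.
cos θ = L_z/|L| = -5/√56, so θ ≈ 131.92°.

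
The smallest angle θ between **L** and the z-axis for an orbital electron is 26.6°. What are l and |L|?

l = 4, |L| = 2√5 ℏ ≈ 4.472ℏ

cos²θ_min = l/(l+1) = 0.7995.
Solving: l = 4.
Then |L| = ℏ√(4·5) = 2√5 ℏ.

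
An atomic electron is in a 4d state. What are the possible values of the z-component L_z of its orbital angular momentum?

The 4d subshell has l = 2.
L_z = m_l ℏ with m_l ranging from −l to +l in integer steps.
For l = 2: m_l ∈ {-2, -1, 0, 1, 2}.

L_z ∈ {−2ℏ, −ℏ, 0, ℏ, 2ℏ}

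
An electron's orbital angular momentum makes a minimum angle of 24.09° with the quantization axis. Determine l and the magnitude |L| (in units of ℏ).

cos θ_min = l/√(l(l+1)) = √(l/(l+1)), so l/(l+1) = cos²(24.09°) = 0.8334.
l = cos²θ/sin²θ ≈ 5.
Then |L| = ℏ√(5·6) = √30 ℏ.

l = 5, |L| = √30 ℏ ≈ 5.477ℏ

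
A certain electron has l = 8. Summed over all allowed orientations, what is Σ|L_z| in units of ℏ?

Σ|L_z| = 72 ℏ

m_l runs from −8 to 8, i.e. {-8, -7, -6, -5, -4, -3, -2, -1, 0, 1, 2, 3, 4, 5, 6, 7, 8}.
Σ|m_l| = l(l+1) = 72.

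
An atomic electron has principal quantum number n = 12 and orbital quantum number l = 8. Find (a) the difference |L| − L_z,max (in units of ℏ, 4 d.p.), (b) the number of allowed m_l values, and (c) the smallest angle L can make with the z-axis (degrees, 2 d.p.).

|L|−L_z,max ≈ 0.4853ℏ; 17 values; θ_min ≈ 19.47°

|L| − L_z,max = (6√2 − 8)ℏ ≈ 0.4853ℏ.
There are 2l+1 = 17 values of m_l.
cos θ_min = 8/√72, so θ_min ≈ 19.47°.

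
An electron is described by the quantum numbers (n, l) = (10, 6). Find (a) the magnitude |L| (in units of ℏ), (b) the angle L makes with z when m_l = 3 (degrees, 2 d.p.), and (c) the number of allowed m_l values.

|L| = √42 ℏ ≈ 6.481ℏ; θ(m_l=3) ≈ 62.42°; 13 values

|L| = ℏ√(6·7) = √42 ℏ ≈ 6.481ℏ.
For m_l = 3: cos θ = 3/√42, θ ≈ 62.42°.
There are 2l+1 = 13 values of m_l.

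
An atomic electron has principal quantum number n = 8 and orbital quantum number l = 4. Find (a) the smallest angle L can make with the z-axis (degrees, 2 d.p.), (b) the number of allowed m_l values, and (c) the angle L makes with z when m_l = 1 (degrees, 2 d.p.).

cos θ_min = 4/√20, so θ_min ≈ 26.57°.
There are 2l+1 = 9 values of m_l.
For m_l = 1: cos θ = 1/√20, θ ≈ 77.08°.

θ_min ≈ 26.57°; 9 values; θ(m_l=1) ≈ 77.08°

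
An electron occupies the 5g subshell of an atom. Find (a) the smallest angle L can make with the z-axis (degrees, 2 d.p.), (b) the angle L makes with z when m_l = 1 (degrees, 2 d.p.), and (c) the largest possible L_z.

5g means n = 5, l = 4.
cos θ_min = 4/√20, so θ_min ≈ 26.57°.
For m_l = 1: cos θ = 1/√20, θ ≈ 77.08°.
L_z,max = lℏ = 4ℏ.

θ_min ≈ 26.57°; θ(m_l=1) ≈ 77.08°; L_z,max = 4ℏ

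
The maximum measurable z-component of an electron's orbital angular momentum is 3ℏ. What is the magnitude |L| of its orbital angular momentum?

|L| = 2√3 ℏ ≈ 3.464ℏ

Since max m_l = l, l = 3.
Then |L| = ℏ√(3·4) = 2√3 ℏ.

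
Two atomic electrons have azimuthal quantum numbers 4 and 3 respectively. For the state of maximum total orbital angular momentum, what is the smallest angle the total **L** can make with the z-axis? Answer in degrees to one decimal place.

θ_min ≈ 20.7°

L runs from |4 − 3| = 1 to 4 + 3 = 7.
So L can be 1, 2, 3, 4, 5, 6, 7.
The maximum is L = 7, with |L_tot| = ℏ√(7·8) = 2√14 ℏ.
The minimum angle with z is arccos(7/√56) ≈ 20.7°.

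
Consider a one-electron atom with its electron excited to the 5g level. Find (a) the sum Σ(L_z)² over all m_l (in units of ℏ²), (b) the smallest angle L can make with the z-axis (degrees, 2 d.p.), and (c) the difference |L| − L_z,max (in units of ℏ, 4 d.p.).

The 5g level has l = 4.
Σ m_l² = 60, so Σ(L_z)² = 60 ℏ².
cos θ_min = 4/√20, so θ_min ≈ 26.57°.
|L| − L_z,max = (2√5 − 4)ℏ ≈ 0.4721ℏ.

Σ(L_z)² = 60 ℏ²; θ_min ≈ 26.57°; |L|−L_z,max ≈ 0.4721ℏ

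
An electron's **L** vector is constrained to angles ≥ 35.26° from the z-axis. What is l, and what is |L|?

cos²θ_min = l/(l+1) = 0.6667.
l = cos²θ/sin²θ ≈ 2.
Then |L| = ℏ√(2·3) = √6 ℏ.

l = 2, |L| = √6 ℏ ≈ 2.449ℏ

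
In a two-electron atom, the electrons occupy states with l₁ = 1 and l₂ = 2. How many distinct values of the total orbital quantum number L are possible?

By the triangle rule, |l₁ − l₂| ≤ L ≤ l₁ + l₂.
Allowed values: L = 1, 2, 3.
That is 3 values.

3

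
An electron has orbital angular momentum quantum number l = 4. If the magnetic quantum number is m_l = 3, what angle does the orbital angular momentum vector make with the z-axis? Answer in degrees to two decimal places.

|L| = ℏ√(l(l+1)) = 2√5 ℏ.
L_z = m_l ℏ = 3ℏ.
cos θ = L_z/|L| = 3/√20, so θ ≈ 47.87°.

θ ≈ 47.87°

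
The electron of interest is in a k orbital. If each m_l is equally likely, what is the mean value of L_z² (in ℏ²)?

⟨L_z²⟩ = 18.67 ℏ²

For a k orbital, l = 7.
m_l ∈ {-7, -6, -5, -4, -3, -2, -1, 0, 1, 2, 3, 4, 5, 6, 7}.
Average of L_z² over 15 states: 280/15 ℏ² = 18.67 ℏ².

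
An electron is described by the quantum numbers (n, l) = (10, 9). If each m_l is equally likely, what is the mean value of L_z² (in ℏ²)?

⟨L_z²⟩ = 30 ℏ²

m_l runs from −9 to 9, i.e. {-9, -8, -7, -6, -5, -4, -3, -2, -1, 0, 1, 2, 3, 4, 5, 6, 7, 8, 9}.
⟨L_z²⟩ = ℏ²·l(l+1)/3 = 30ℏ².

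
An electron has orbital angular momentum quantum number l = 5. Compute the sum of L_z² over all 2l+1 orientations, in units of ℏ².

Σ(L_z)² = 110 ℏ²

The allowed m_l values are -5, -4, -3, -2, -1, 0, 1, 2, 3, 4, 5.
Σ m_l² = l(l+1)(2l+1)/3 = 5·6·11/3 = 110.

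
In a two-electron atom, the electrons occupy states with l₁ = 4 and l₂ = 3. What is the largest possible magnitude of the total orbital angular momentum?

|L_tot|_max = 2√14 ℏ ≈ 7.483ℏ

By the triangle rule, |l₁ − l₂| ≤ L ≤ l₁ + l₂.
Allowed values: L = 1, 2, 3, 4, 5, 6, 7.
The largest magnitude corresponds to L = 7: |L_tot| = ℏ√(7·8) = 2√14 ℏ.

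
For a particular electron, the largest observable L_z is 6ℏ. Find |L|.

Since max m_l = l, l = 6.
Then |L| = ℏ√(6·7) = √42 ℏ.

|L| = √42 ℏ ≈ 6.481ℏ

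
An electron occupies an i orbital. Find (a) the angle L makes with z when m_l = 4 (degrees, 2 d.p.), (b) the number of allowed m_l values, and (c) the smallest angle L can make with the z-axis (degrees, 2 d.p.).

θ(m_l=4) ≈ 51.89°; 13 values; θ_min ≈ 22.21°

I corresponds to l = 6.
For m_l = 4: cos θ = 4/√42, θ ≈ 51.89°.
There are 2l+1 = 13 values of m_l.
cos θ_min = 6/√42, so θ_min ≈ 22.21°.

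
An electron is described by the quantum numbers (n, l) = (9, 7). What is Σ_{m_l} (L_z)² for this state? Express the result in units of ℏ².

m_l ∈ {-7, -6, -5, -4, -3, -2, -1, 0, 1, 2, 3, 4, 5, 6, 7}.
Σ m_l² = l(l+1)(2l+1)/3 = 7·8·15/3 = 280.

Σ(L_z)² = 280 ℏ²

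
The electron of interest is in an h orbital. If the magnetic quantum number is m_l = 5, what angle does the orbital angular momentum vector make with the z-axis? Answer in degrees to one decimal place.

θ ≈ 24.1°

An h state has l = 5.
|L| = √(l(l+1)) ℏ = √30 ℏ.
L_z = m_l ℏ = 5ℏ.
cos θ = L_z/|L| = 5/√30, so θ ≈ 24.1°.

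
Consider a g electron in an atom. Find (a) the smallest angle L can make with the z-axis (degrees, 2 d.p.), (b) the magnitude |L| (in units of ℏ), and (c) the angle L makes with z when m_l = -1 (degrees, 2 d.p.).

For a g orbital, l = 4.
cos θ_min = 4/√20, so θ_min ≈ 26.57°.
|L| = ℏ√(4·5) = 2√5 ℏ ≈ 4.472ℏ.
For m_l = -1: cos θ = -1/√20, θ ≈ 102.92°.

θ_min ≈ 26.57°; |L| = 2√5 ℏ ≈ 4.472ℏ; θ(m_l=-1) ≈ 102.92°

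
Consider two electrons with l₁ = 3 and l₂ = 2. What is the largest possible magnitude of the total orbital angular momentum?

The total orbital quantum number L ranges from |l₁ − l₂| to l₁ + l₂ in integer steps.
Allowed values: L = 1, 2, 3, 4, 5.
The largest magnitude corresponds to L = 5: |L_tot| = ℏ√(5·6) = √30 ℏ.

|L_tot|_max = √30 ℏ ≈ 5.477ℏ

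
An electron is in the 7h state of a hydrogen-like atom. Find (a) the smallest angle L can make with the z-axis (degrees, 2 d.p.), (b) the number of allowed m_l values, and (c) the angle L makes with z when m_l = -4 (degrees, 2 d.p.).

For 7h, l = 5.
cos θ_min = 5/√30, so θ_min ≈ 24.09°.
There are 2l+1 = 11 values of m_l.
For m_l = -4: cos θ = -4/√30, θ ≈ 136.91°.

θ_min ≈ 24.09°; 11 values; θ(m_l=-4) ≈ 136.91°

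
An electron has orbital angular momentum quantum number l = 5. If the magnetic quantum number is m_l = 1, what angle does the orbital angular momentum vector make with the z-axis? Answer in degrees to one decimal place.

|L| = √(l(l+1)) ℏ = √30 ℏ.
L_z = m_l ℏ = 1ℏ.
cos θ = L_z/|L| = 1/√30, so θ ≈ 79.5°.

θ ≈ 79.5°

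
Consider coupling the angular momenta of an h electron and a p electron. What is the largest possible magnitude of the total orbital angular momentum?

By the triangle rule, |l₁ − l₂| ≤ L ≤ l₁ + l₂.
L ∈ {4, 5, 6}.
The largest magnitude corresponds to L = 6: |L_tot| = ℏ√(6·7) = √42 ℏ.

|L_tot|_max = √42 ℏ ≈ 6.481ℏ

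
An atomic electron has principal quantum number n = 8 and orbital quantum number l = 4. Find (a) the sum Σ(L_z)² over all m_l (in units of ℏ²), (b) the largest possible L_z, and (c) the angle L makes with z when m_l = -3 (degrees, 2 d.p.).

Σ(L_z)² = 60 ℏ²; L_z,max = 4ℏ; θ(m_l=-3) ≈ 132.13°

Σ m_l² = 60, so Σ(L_z)² = 60 ℏ².
L_z,max = lℏ = 4ℏ.
For m_l = -3: cos θ = -3/√20, θ ≈ 132.13°.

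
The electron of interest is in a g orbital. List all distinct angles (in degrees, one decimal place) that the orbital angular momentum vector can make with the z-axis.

θ ∈ {26.6°, 47.9°, 63.4°, 77.1°, 90.0°, 102.9°, 116.6°, 132.1°, 153.4°}

For a g orbital, l = 4.
|L| = √(l(l+1)) ℏ = 2√5 ℏ.
cos θ = m_l/√20 for each m_l ∈ {-4, -3, -2, -1, 0, 1, 2, 3, 4}.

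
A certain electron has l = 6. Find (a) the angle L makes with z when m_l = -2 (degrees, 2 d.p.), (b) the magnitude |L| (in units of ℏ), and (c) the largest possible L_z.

θ(m_l=-2) ≈ 107.98°; |L| = √42 ℏ ≈ 6.481ℏ; L_z,max = 6ℏ

For m_l = -2: cos θ = -2/√42, θ ≈ 107.98°.
|L| = ℏ√(6·7) = √42 ℏ ≈ 6.481ℏ.
L_z,max = lℏ = 6ℏ.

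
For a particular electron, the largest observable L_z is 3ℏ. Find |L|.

|L| = 2√3 ℏ ≈ 3.464ℏ

L_z,max = lℏ, so l = 3.
Then |L| = ℏ√(3·4) = 2√3 ℏ.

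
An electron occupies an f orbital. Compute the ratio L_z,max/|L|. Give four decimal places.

An f state has l = 3.
|L| = 2√3 ℏ ≈ 3.4641ℏ, while L_z,max = lℏ = 3ℏ.
L_z,max/|L| = 3/√12 = 0.8660.

L_z,max/|L| = 0.8660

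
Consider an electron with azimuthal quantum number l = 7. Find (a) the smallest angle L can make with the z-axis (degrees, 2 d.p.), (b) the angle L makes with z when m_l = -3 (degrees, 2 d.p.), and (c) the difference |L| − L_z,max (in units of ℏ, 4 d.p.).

θ_min ≈ 20.70°; θ(m_l=-3) ≈ 113.63°; |L|−L_z,max ≈ 0.4833ℏ

cos θ_min = 7/√56, so θ_min ≈ 20.70°.
For m_l = -3: cos θ = -3/√56, θ ≈ 113.63°.
|L| − L_z,max = (2√14 − 7)ℏ ≈ 0.4833ℏ.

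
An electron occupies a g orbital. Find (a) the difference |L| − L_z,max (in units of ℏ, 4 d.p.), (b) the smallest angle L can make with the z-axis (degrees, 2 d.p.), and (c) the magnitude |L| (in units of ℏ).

The letter g corresponds to l = 4.
|L| − L_z,max = (2√5 − 4)ℏ ≈ 0.4721ℏ.
cos θ_min = 4/√20, so θ_min ≈ 26.57°.
|L| = ℏ√(4·5) = 2√5 ℏ ≈ 4.472ℏ.

|L|−L_z,max ≈ 0.4721ℏ; θ_min ≈ 26.57°; |L| = 2√5 ℏ ≈ 4.472ℏ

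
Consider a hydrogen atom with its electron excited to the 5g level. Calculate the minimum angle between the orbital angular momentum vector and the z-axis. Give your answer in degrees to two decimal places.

θ_min ≈ 26.57°

The 5g level has l = 4.
|L| = √(l(l+1)) ℏ = 2√5 ℏ.
The smallest angle corresponds to the largest L_z, i.e. m_l = l = 4, giving L_z = 4ℏ.
cos θ_min = 4/√20, so θ_min ≈ 26.57°.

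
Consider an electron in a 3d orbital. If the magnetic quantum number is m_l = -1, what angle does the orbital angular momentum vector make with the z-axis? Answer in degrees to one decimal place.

θ ≈ 114.1°

The 3d subshell has l = 2.
|L| = ℏ√(l(l+1)) = √6 ℏ.
L_z = m_l ℏ = −1ℏ.
cos θ = L_z/|L| = -1/√6, so θ ≈ 114.1°.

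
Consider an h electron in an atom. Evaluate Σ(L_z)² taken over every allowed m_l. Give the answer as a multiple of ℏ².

Σ(L_z)² = 110 ℏ²

An h state has l = 5.
m_l runs from −5 to 5, i.e. {-5, -4, -3, -2, -1, 0, 1, 2, 3, 4, 5}.
Σ m_l² = 2·(1 + 4 + 9 + 16 + 25) = 110.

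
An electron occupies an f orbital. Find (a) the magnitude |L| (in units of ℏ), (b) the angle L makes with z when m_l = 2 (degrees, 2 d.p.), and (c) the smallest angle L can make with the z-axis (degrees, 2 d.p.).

|L| = 2√3 ℏ ≈ 3.464ℏ; θ(m_l=2) ≈ 54.74°; θ_min ≈ 30.00°

The letter f corresponds to l = 3.
|L| = ℏ√(3·4) = 2√3 ℏ ≈ 3.464ℏ.
For m_l = 2: cos θ = 2/√12, θ ≈ 54.74°.
cos θ_min = 3/√12, so θ_min ≈ 30.00°.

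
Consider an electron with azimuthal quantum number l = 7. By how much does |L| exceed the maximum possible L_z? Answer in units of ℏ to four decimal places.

|L| − L_z,max ≈ 0.4833ℏ

|L| = 2√14 ℏ ≈ 7.4833ℏ, while L_z,max = lℏ = 7ℏ.
The difference is (2√14 − 7)ℏ ≈ 0.4833ℏ.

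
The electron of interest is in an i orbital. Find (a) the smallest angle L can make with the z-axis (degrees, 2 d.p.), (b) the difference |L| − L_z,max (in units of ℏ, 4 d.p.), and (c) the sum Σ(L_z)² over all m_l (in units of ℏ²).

I corresponds to l = 6.
cos θ_min = 6/√42, so θ_min ≈ 22.21°.
|L| − L_z,max = (√42 − 6)ℏ ≈ 0.4807ℏ.
Σ m_l² = 182, so Σ(L_z)² = 182 ℏ².

θ_min ≈ 22.21°; |L|−L_z,max ≈ 0.4807ℏ; Σ(L_z)² = 182 ℏ²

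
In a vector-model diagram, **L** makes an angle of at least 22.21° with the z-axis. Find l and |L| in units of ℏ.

cos θ_min = l/√(l(l+1)) = √(l/(l+1)), so l/(l+1) = cos²(22.21°) = 0.8571.
Solving: l = 6.
Then |L| = ℏ√(6·7) = √42 ℏ.

l = 6, |L| = √42 ℏ ≈ 6.481ℏ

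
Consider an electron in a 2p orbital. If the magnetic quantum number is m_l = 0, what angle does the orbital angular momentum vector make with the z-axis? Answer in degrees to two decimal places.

θ ≈ 90.00°

The 2p subshell has l = 1.
|L| = ℏ√(l(l+1)) = √2 ℏ.
L_z = m_l ℏ = 0ℏ.
cos θ = L_z/|L| = 0/√2, so θ ≈ 90.00°.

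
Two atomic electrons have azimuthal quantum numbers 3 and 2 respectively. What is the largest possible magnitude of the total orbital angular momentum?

|L_tot|_max = √30 ℏ ≈ 5.477ℏ

The total orbital quantum number L ranges from |l₁ − l₂| to l₁ + l₂ in integer steps.
Allowed values: L = 1, 2, 3, 4, 5.
The largest magnitude corresponds to L = 5: |L_tot| = ℏ√(5·6) = √30 ℏ.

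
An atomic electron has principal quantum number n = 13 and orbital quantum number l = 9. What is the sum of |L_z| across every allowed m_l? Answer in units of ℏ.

The allowed m_l values are -9, -8, -7, -6, -5, -4, -3, -2, -1, 0, 1, 2, 3, 4, 5, 6, 7, 8, 9.
Σ|m_l| = 2(1+2+…+9) = 90.

Σ|L_z| = 90 ℏ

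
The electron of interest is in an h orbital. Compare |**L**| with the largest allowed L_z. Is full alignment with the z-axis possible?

H corresponds to l = 5.
|L| = √30 ℏ ≈ 5.4772ℏ, while L_z,max = lℏ = 5ℏ.
Since |L| > L_z,max, the vector can never point exactly along z; the closest it comes is θ_min = arccos(5/√30) ≈ 24.1°.

No: L_z,max = 5ℏ < |L| = √30 ℏ ≈ 5.477ℏ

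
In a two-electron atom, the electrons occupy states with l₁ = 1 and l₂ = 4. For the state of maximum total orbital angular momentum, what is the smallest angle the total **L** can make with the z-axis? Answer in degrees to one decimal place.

θ_min ≈ 24.1°

L runs from |1 − 4| = 3 to 1 + 4 = 5.
Allowed values: L = 3, 4, 5.
The maximum is L = 5, with |L_tot| = ℏ√(5·6) = √30 ℏ.
The minimum angle with z is arccos(5/√30) ≈ 24.1°.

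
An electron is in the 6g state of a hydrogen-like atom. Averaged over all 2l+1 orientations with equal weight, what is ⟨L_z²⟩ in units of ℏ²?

The 6g subshell has l = 4.
m_l ∈ {-4, -3, -2, -1, 0, 1, 2, 3, 4}.
Average of L_z² over 9 states: 60/9 ℏ² = 6.667 ℏ².

⟨L_z²⟩ = 6.667 ℏ²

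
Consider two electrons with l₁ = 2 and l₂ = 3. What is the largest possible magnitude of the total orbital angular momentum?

L runs from |2 − 3| = 1 to 2 + 3 = 5.
So L can be 1, 2, 3, 4, 5.
The largest magnitude corresponds to L = 5: |L_tot| = ℏ√(5·6) = √30 ℏ.

|L_tot|_max = √30 ℏ ≈ 5.477ℏ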